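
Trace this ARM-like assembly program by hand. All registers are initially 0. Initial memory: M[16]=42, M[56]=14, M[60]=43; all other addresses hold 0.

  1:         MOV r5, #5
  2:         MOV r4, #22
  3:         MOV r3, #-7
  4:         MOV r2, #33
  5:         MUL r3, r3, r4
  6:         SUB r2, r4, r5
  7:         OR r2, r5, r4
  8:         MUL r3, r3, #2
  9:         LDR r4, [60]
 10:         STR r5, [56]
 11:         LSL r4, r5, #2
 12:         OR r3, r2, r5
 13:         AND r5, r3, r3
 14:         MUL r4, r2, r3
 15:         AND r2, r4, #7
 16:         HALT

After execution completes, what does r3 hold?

23

MOV r5, #5 → r5=5
MOV r4, #22 → r4=22
MOV r3, #-7 → r3=-7
MOV r2, #33 → r2=33
MUL r3, r3, r4 → r3=(-7)*22=-154
SUB r2, r4, r5 → r2=22-5=17
OR r2, r5, r4 → r2=5|22=23
MUL r3, r3, #2 → r3=(-154)*2=-308
LDR r4, [60] → r4=M[60]=43
STR r5, [56] → M[56]=5
LSL r4, r5, #2 → r4=5<<2=20
OR r3, r2, r5 → r3=23|5=23
AND r5, r3, r3 → r5=23&23=23
MUL r4, r2, r3 → r4=23*23=529
AND r2, r4, #7 → r2=529&7=1
halt.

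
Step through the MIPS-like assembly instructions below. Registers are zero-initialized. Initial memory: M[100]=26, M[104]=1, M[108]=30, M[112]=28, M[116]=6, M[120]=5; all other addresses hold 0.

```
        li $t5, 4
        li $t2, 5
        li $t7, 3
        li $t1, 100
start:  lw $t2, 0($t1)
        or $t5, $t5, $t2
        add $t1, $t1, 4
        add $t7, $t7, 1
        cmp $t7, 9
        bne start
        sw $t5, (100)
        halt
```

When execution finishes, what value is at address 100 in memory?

31

$t5=4
$t2=5
$t7=3
$t1=100
$t2=M[100]=26
$t5=4|26=30
$t1=100+4=104
$t7=3+1=4
cmp $t7, 9  (cmp 4,9)
bne start: taken
$t2=M[104]=1
$t5=30|1=31
$t1=104+4=108
$t7=4+1=5
cmp $t7, 9  (cmp 5,9)
bne start: taken
$t2=M[108]=30
$t5=31|30=31
$t1=108+4=112
$t7=5+1=6
cmp $t7, 9  (cmp 6,9)
bne start: taken
$t2=M[112]=28
$t5=31|28=31
$t1=112+4=116
$t7=6+1=7
cmp $t7, 9  (cmp 7,9)
bne start: taken
$t2=M[116]=6
$t5=31|6=31
$t1=116+4=120
$t7=7+1=8
cmp $t7, 9  (cmp 8,9)
bne start: taken
$t2=M[120]=5
$t5=31|5=31
$t1=120+4=124
$t7=8+1=9
cmp $t7, 9  (cmp 9,9)
bne start: not taken
sw $t5, (100) → M[100]=31
halt.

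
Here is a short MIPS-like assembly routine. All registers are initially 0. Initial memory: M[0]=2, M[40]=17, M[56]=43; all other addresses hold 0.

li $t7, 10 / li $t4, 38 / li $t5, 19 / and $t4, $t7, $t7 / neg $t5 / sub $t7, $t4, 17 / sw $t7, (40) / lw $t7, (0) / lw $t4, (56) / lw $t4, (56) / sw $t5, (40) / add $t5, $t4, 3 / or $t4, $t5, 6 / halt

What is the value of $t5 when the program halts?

after li $t7, 10: $t7=10
after li $t4, 38: $t4=38
after li $t5, 19: $t5=19
after and $t4, $t7, $t7: $t4=10&10=10
after neg $t5: $t5=-(19)=-19
after sub $t7, $t4, 17: $t7=10-17=-7
sw $t7, (40) → M[40]=-7
after lw $t7, (0): $t7=M[0]=2
after lw $t4, (56): $t4=M[56]=43
after lw $t4, (56): $t4=M[56]=43
sw $t5, (40) → M[40]=-19
after add $t5, $t4, 3: $t5=43+3=46
after or $t4, $t5, 6: $t4=46|6=46
halt.

46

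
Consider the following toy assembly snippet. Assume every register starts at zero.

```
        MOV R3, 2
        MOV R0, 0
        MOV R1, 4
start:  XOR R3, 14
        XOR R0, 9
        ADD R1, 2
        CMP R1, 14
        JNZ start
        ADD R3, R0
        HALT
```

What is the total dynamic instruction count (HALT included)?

MOV R3, 2 → R3=2
MOV R0, 0 → R0=0
MOV R1, 4 → R1=4
XOR R3, 14 → R3=2^14=12
XOR R0, 9 → R0=0^9=9
ADD R1, 2 → R1=4+2=6
CMP R1, 14  (cmp 6,14)
JNZ start: taken
XOR R3, 14 → R3=12^14=2
XOR R0, 9 → R0=9^9=0
ADD R1, 2 → R1=6+2=8
CMP R1, 14  (cmp 8,14)
JNZ start: taken
XOR R3, 14 → R3=2^14=12
XOR R0, 9 → R0=0^9=9
ADD R1, 2 → R1=8+2=10
CMP R1, 14  (cmp 10,14)
JNZ start: taken
XOR R3, 14 → R3=12^14=2
XOR R0, 9 → R0=9^9=0
ADD R1, 2 → R1=10+2=12
CMP R1, 14  (cmp 12,14)
JNZ start: taken
XOR R3, 14 → R3=2^14=12
XOR R0, 9 → R0=0^9=9
ADD R1, 2 → R1=12+2=14
CMP R1, 14  (cmp 14,14)
JNZ start: not taken
ADD R3, R0 → R3=12+9=21
halt.
Total executed instructions: 30.

30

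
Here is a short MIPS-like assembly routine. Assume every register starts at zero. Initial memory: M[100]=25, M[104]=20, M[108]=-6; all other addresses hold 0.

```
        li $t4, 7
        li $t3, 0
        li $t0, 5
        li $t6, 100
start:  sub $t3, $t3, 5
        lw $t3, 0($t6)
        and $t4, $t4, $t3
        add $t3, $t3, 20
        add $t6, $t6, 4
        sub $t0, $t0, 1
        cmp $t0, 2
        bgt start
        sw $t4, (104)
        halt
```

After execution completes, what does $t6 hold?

112

li $t4, 7 → $t4=7
li $t3, 0 → $t3=0
li $t0, 5 → $t0=5
li $t6, 100 → $t6=100
sub $t3, $t3, 5 → $t3=0-5=-5
lw $t3, 0($t6) → $t3=M[100]=25
and $t4, $t4, $t3 → $t4=7&25=1
add $t3, $t3, 20 → $t3=25+20=45
add $t6, $t6, 4 → $t6=100+4=104
sub $t0, $t0, 1 → $t0=5-1=4
cmp $t0, 2  (cmp 4,2)
bgt start: taken
sub $t3, $t3, 5 → $t3=45-5=40
lw $t3, 0($t6) → $t3=M[104]=20
and $t4, $t4, $t3 → $t4=1&20=0
add $t3, $t3, 20 → $t3=20+20=40
add $t6, $t6, 4 → $t6=104+4=108
sub $t0, $t0, 1 → $t0=4-1=3
cmp $t0, 2  (cmp 3,2)
bgt start: taken
sub $t3, $t3, 5 → $t3=40-5=35
lw $t3, 0($t6) → $t3=M[108]=-6
and $t4, $t4, $t3 → $t4=0&(-6)=0
add $t3, $t3, 20 → $t3=(-6)+20=14
add $t6, $t6, 4 → $t6=108+4=112
sub $t0, $t0, 1 → $t0=3-1=2
cmp $t0, 2  (cmp 2,2)
bgt start: not taken
sw $t4, (104) → M[104]=0
halt.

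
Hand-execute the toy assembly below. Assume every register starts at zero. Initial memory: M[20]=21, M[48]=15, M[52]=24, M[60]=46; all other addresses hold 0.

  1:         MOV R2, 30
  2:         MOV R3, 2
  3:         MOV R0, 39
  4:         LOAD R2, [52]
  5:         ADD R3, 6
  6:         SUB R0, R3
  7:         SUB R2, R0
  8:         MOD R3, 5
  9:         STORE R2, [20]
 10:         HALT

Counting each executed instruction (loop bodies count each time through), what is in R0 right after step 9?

after MOV R2, 30: R2=30
after MOV R3, 2: R3=2
after MOV R0, 39: R0=39
after LOAD R2, [52]: R2=M[52]=24
after ADD R3, 6: R3=2+6=8
after SUB R0, R3: R0=39-8=31
after SUB R2, R0: R2=24-31=-7
after MOD R3, 5: R3=8%5=3
STORE R2, [20] → M[20]=-7
After step 9: R0 = 31.

31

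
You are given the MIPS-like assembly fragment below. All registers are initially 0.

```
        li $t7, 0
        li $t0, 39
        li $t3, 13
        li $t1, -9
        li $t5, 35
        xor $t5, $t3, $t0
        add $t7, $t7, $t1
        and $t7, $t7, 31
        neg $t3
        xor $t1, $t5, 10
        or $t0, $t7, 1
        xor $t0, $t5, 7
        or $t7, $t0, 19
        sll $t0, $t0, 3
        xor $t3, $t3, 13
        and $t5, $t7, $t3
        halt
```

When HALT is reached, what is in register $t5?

li $t7, 0 → $t7=0
li $t0, 39 → $t0=39
li $t3, 13 → $t3=13
li $t1, -9 → $t1=-9
li $t5, 35 → $t5=35
xor $t5, $t3, $t0 → $t5=13^39=42
add $t7, $t7, $t1 → $t7=0+(-9)=-9
and $t7, $t7, 31 → $t7=(-9)&31=23
neg $t3 → $t3=-(13)=-13
xor $t1, $t5, 10 → $t1=42^10=32
or $t0, $t7, 1 → $t0=23|1=23
xor $t0, $t5, 7 → $t0=42^7=45
or $t7, $t0, 19 → $t7=45|19=63
sll $t0, $t0, 3 → $t0=45<<3=360
xor $t3, $t3, 13 → $t3=(-13)^13=-2
and $t5, $t7, $t3 → $t5=63&(-2)=62
halt.

62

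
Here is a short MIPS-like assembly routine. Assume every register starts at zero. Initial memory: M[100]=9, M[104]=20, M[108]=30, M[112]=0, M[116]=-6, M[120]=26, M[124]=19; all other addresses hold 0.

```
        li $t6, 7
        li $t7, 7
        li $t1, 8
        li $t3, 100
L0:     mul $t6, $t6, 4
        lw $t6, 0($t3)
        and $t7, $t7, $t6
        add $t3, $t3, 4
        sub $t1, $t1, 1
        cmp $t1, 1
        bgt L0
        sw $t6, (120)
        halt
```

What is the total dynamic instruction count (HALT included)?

55

li $t6, 7 → $t6=7
li $t7, 7 → $t7=7
li $t1, 8 → $t1=8
li $t3, 100 → $t3=100
mul $t6, $t6, 4 → $t6=7*4=28
lw $t6, 0($t3) → $t6=M[100]=9
and $t7, $t7, $t6 → $t7=7&9=1
add $t3, $t3, 4 → $t3=100+4=104
sub $t1, $t1, 1 → $t1=8-1=7
cmp $t1, 1  (cmp 7,1)
bgt L0: taken
mul $t6, $t6, 4 → $t6=9*4=36
lw $t6, 0($t3) → $t6=M[104]=20
and $t7, $t7, $t6 → $t7=1&20=0
add $t3, $t3, 4 → $t3=104+4=108
sub $t1, $t1, 1 → $t1=7-1=6
cmp $t1, 1  (cmp 6,1)
bgt L0: taken
mul $t6, $t6, 4 → $t6=20*4=80
lw $t6, 0($t3) → $t6=M[108]=30
and $t7, $t7, $t6 → $t7=0&30=0
add $t3, $t3, 4 → $t3=108+4=112
sub $t1, $t1, 1 → $t1=6-1=5
cmp $t1, 1  (cmp 5,1)
bgt L0: taken
mul $t6, $t6, 4 → $t6=30*4=120
lw $t6, 0($t3) → $t6=M[112]=0
and $t7, $t7, $t6 → $t7=0&0=0
add $t3, $t3, 4 → $t3=112+4=116
sub $t1, $t1, 1 → $t1=5-1=4
cmp $t1, 1  (cmp 4,1)
bgt L0: taken
mul $t6, $t6, 4 → $t6=0*4=0
lw $t6, 0($t3) → $t6=M[116]=-6
and $t7, $t7, $t6 → $t7=0&(-6)=0
add $t3, $t3, 4 → $t3=116+4=120
sub $t1, $t1, 1 → $t1=4-1=3
cmp $t1, 1  (cmp 3,1)
bgt L0: taken
mul $t6, $t6, 4 → $t6=(-6)*4=-24
lw $t6, 0($t3) → $t6=M[120]=26
and $t7, $t7, $t6 → $t7=0&26=0
add $t3, $t3, 4 → $t3=120+4=124
sub $t1, $t1, 1 → $t1=3-1=2
cmp $t1, 1  (cmp 2,1)
bgt L0: taken
mul $t6, $t6, 4 → $t6=26*4=104
lw $t6, 0($t3) → $t6=M[124]=19
and $t7, $t7, $t6 → $t7=0&19=0
add $t3, $t3, 4 → $t3=124+4=128
sub $t1, $t1, 1 → $t1=2-1=1
cmp $t1, 1  (cmp 1,1)
bgt L0: not taken
sw $t6, (120) → M[120]=19
halt.
Total executed instructions: 55.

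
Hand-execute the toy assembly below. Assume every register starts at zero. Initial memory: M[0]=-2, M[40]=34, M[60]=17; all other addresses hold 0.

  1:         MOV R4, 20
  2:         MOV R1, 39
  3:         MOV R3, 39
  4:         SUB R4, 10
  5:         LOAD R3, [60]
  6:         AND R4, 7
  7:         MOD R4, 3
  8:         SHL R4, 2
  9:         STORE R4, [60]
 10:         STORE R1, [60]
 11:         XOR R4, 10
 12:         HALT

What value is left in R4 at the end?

R4=20
R1=39
R3=39
R4=20-10=10
R3=M[60]=17
R4=10&7=2
R4=2%3=2
R4=2<<2=8
STORE R4, [60] → M[60]=8
STORE R1, [60] → M[60]=39
R4=8^10=2
halt.

2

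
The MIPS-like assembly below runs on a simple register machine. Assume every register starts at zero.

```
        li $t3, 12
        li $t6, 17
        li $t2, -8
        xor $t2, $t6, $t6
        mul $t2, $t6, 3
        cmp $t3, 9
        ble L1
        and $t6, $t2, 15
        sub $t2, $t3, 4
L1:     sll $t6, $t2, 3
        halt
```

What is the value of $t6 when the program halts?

$t3=12
$t6=17
$t2=-8
$t2=17^17=0
$t2=17*3=51
cmp $t3, 9  (cmp 12,9)
ble L1: not taken
$t6=51&15=3
$t2=12-4=8
$t6=8<<3=64
halt.

64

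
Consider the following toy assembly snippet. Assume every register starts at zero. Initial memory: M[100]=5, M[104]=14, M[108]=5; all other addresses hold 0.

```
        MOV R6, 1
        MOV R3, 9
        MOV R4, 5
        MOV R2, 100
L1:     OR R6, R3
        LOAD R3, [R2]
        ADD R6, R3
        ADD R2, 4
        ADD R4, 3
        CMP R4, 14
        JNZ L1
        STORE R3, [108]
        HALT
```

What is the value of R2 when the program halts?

after MOV R6, 1: R6=1
after MOV R3, 9: R3=9
after MOV R4, 5: R4=5
after MOV R2, 100: R2=100
after OR R6, R3: R6=1|9=9
after LOAD R3, [R2]: R3=M[100]=5
after ADD R6, R3: R6=9+5=14
after ADD R2, 4: R2=100+4=104
after ADD R4, 3: R4=5+3=8
CMP R4, 14  (cmp 8,14)
JNZ L1: taken
after OR R6, R3: R6=14|5=15
after LOAD R3, [R2]: R3=M[104]=14
after ADD R6, R3: R6=15+14=29
after ADD R2, 4: R2=104+4=108
after ADD R4, 3: R4=8+3=11
CMP R4, 14  (cmp 11,14)
JNZ L1: taken
after OR R6, R3: R6=29|14=31
after LOAD R3, [R2]: R3=M[108]=5
after ADD R6, R3: R6=31+5=36
after ADD R2, 4: R2=108+4=112
after ADD R4, 3: R4=11+3=14
CMP R4, 14  (cmp 14,14)
JNZ L1: not taken
STORE R3, [108] → M[108]=5
halt.

112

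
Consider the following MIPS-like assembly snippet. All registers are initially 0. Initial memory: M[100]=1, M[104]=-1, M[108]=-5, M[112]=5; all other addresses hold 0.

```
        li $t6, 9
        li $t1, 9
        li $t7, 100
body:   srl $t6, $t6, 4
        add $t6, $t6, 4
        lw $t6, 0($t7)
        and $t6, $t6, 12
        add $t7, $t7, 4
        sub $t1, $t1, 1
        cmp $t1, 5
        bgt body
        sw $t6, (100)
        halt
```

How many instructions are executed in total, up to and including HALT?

37

li $t6, 9 → $t6=9
li $t1, 9 → $t1=9
li $t7, 100 → $t7=100
srl $t6, $t6, 4 → $t6=9>>4=0
add $t6, $t6, 4 → $t6=0+4=4
lw $t6, 0($t7) → $t6=M[100]=1
and $t6, $t6, 12 → $t6=1&12=0
add $t7, $t7, 4 → $t7=100+4=104
sub $t1, $t1, 1 → $t1=9-1=8
cmp $t1, 5  (cmp 8,5)
bgt body: taken
srl $t6, $t6, 4 → $t6=0>>4=0
add $t6, $t6, 4 → $t6=0+4=4
lw $t6, 0($t7) → $t6=M[104]=-1
and $t6, $t6, 12 → $t6=(-1)&12=12
add $t7, $t7, 4 → $t7=104+4=108
sub $t1, $t1, 1 → $t1=8-1=7
cmp $t1, 5  (cmp 7,5)
bgt body: taken
srl $t6, $t6, 4 → $t6=12>>4=0
add $t6, $t6, 4 → $t6=0+4=4
lw $t6, 0($t7) → $t6=M[108]=-5
and $t6, $t6, 12 → $t6=(-5)&12=8
add $t7, $t7, 4 → $t7=108+4=112
sub $t1, $t1, 1 → $t1=7-1=6
cmp $t1, 5  (cmp 6,5)
bgt body: taken
srl $t6, $t6, 4 → $t6=8>>4=0
add $t6, $t6, 4 → $t6=0+4=4
lw $t6, 0($t7) → $t6=M[112]=5
and $t6, $t6, 12 → $t6=5&12=4
add $t7, $t7, 4 → $t7=112+4=116
sub $t1, $t1, 1 → $t1=6-1=5
cmp $t1, 5  (cmp 5,5)
bgt body: not taken
sw $t6, (100) → M[100]=4
halt.
Total executed instructions: 37.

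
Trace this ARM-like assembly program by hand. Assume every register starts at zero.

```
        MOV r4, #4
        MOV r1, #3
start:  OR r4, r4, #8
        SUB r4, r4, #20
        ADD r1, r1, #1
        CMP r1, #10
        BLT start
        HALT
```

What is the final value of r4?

r4=4
r1=3
r4=4|8=12
r4=12-20=-8
r1=3+1=4
CMP r1, #10  (cmp 4,10)
BLT start: taken
r4=(-8)|8=-8
r4=(-8)-20=-28
r1=4+1=5
CMP r1, #10  (cmp 5,10)
BLT start: taken
r4=(-28)|8=-20
r4=(-20)-20=-40
r1=5+1=6
CMP r1, #10  (cmp 6,10)
BLT start: taken
r4=(-40)|8=-40
r4=(-40)-20=-60
r1=6+1=7
CMP r1, #10  (cmp 7,10)
BLT start: taken
r4=(-60)|8=-52
r4=(-52)-20=-72
r1=7+1=8
CMP r1, #10  (cmp 8,10)
BLT start: taken
r4=(-72)|8=-72
r4=(-72)-20=-92
r1=8+1=9
CMP r1, #10  (cmp 9,10)
BLT start: taken
r4=(-92)|8=-84
r4=(-84)-20=-104
r1=9+1=10
CMP r1, #10  (cmp 10,10)
BLT start: not taken
halt.

-104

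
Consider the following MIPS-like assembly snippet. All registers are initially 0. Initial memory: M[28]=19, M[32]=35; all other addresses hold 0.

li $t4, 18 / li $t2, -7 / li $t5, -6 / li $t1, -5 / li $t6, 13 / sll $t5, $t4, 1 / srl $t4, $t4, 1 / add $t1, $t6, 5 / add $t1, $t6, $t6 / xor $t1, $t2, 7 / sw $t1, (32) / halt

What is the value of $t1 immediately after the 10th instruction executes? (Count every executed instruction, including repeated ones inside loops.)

-2

li $t4, 18 → $t4=18
li $t2, -7 → $t2=-7
li $t5, -6 → $t5=-6
li $t1, -5 → $t1=-5
li $t6, 13 → $t6=13
sll $t5, $t4, 1 → $t5=18<<1=36
srl $t4, $t4, 1 → $t4=18>>1=9
add $t1, $t6, 5 → $t1=13+5=18
add $t1, $t6, $t6 → $t1=13+13=26
xor $t1, $t2, 7 → $t1=(-7)^7=-2
After step 10: $t1 = -2.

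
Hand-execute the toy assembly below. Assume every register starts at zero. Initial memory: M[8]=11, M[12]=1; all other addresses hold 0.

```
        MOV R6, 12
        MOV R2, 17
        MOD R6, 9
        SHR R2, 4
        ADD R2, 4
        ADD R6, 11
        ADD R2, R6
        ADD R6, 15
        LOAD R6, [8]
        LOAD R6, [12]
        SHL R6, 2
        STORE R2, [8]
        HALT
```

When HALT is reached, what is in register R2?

19

after MOV R6, 12: R6=12
after MOV R2, 17: R2=17
after MOD R6, 9: R6=12%9=3
after SHR R2, 4: R2=17>>4=1
after ADD R2, 4: R2=1+4=5
after ADD R6, 11: R6=3+11=14
after ADD R2, R6: R2=5+14=19
after ADD R6, 15: R6=14+15=29
after LOAD R6, [8]: R6=M[8]=11
after LOAD R6, [12]: R6=M[12]=1
after SHL R6, 2: R6=1<<2=4
STORE R2, [8] → M[8]=19
halt.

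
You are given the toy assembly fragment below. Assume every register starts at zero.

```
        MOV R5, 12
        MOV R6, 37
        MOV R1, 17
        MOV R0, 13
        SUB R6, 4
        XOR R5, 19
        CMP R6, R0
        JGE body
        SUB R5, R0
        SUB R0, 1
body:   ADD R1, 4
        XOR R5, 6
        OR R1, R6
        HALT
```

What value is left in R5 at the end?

25

MOV R5, 12 → R5=12
MOV R6, 37 → R6=37
MOV R1, 17 → R1=17
MOV R0, 13 → R0=13
SUB R6, 4 → R6=37-4=33
XOR R5, 19 → R5=12^19=31
CMP R6, R0  (cmp 33,13)
JGE body: taken
ADD R1, 4 → R1=17+4=21
XOR R5, 6 → R5=31^6=25
OR R1, R6 → R1=21|33=53
halt.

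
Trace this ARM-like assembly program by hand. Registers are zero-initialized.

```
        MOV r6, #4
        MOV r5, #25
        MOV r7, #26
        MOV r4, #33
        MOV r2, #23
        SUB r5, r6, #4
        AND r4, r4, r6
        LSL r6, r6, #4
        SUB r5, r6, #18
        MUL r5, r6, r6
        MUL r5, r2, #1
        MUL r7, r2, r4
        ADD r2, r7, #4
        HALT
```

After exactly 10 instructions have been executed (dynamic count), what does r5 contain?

MOV r6, #4 → r6=4
MOV r5, #25 → r5=25
MOV r7, #26 → r7=26
MOV r4, #33 → r4=33
MOV r2, #23 → r2=23
SUB r5, r6, #4 → r5=4-4=0
AND r4, r4, r6 → r4=33&4=0
LSL r6, r6, #4 → r6=4<<4=64
SUB r5, r6, #18 → r5=64-18=46
MUL r5, r6, r6 → r5=64*64=4096
After step 10: r5 = 4096.

4096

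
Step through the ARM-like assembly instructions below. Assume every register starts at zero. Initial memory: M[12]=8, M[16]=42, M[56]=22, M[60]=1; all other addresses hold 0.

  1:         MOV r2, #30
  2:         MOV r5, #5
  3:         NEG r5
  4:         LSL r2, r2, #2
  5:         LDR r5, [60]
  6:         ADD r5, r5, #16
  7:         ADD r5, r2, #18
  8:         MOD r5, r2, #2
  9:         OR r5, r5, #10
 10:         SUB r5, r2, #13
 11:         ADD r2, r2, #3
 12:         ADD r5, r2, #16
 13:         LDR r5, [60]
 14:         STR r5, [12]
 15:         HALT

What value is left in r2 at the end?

123

r2=30
r5=5
r5=-(5)=-5
r2=30<<2=120
r5=M[60]=1
r5=1+16=17
r5=120+18=138
r5=120%2=0
r5=0|10=10
r5=120-13=107
r2=120+3=123
r5=123+16=139
r5=M[60]=1
STR r5, [12] → M[12]=1
halt.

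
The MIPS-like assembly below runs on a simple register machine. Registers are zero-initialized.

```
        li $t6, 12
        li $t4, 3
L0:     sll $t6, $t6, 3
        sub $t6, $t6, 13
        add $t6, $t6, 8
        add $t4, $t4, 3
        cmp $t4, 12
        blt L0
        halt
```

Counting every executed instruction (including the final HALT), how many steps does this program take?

$t6=12
$t4=3
$t6=12<<3=96
$t6=96-13=83
$t6=83+8=91
$t4=3+3=6
cmp $t4, 12  (cmp 6,12)
blt L0: taken
$t6=91<<3=728
$t6=728-13=715
$t6=715+8=723
$t4=6+3=9
cmp $t4, 12  (cmp 9,12)
blt L0: taken
$t6=723<<3=5784
$t6=5784-13=5771
$t6=5771+8=5779
$t4=9+3=12
cmp $t4, 12  (cmp 12,12)
blt L0: not taken
halt.
Total executed instructions: 21.

21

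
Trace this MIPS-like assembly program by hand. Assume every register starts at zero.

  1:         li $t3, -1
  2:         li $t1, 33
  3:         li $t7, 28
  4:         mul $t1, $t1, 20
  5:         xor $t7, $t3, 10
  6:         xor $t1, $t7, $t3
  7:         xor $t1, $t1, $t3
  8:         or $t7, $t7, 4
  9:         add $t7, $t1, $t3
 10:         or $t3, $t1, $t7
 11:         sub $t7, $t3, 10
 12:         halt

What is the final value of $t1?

-11

after li $t3, -1: $t3=-1
after li $t1, 33: $t1=33
after li $t7, 28: $t7=28
after mul $t1, $t1, 20: $t1=33*20=660
after xor $t7, $t3, 10: $t7=(-1)^10=-11
after xor $t1, $t7, $t3: $t1=(-11)^(-1)=10
after xor $t1, $t1, $t3: $t1=10^(-1)=-11
after or $t7, $t7, 4: $t7=(-11)|4=-11
after add $t7, $t1, $t3: $t7=(-11)+(-1)=-12
after or $t3, $t1, $t7: $t3=(-11)|(-12)=-11
after sub $t7, $t3, 10: $t7=(-11)-10=-21
halt.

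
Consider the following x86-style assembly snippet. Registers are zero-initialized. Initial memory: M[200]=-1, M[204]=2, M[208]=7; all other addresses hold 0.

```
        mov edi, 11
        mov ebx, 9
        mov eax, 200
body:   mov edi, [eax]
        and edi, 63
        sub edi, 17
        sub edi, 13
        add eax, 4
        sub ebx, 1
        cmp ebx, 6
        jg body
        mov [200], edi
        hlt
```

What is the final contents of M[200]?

-23

mov edi, 11 → edi=11
mov ebx, 9 → ebx=9
mov eax, 200 → eax=200
mov edi, [eax] → edi=M[200]=-1
and edi, 63 → edi=(-1)&63=63
sub edi, 17 → edi=63-17=46
sub edi, 13 → edi=46-13=33
add eax, 4 → eax=200+4=204
sub ebx, 1 → ebx=9-1=8
cmp ebx, 6  (cmp 8,6)
jg body: taken
mov edi, [eax] → edi=M[204]=2
and edi, 63 → edi=2&63=2
sub edi, 17 → edi=2-17=-15
sub edi, 13 → edi=(-15)-13=-28
add eax, 4 → eax=204+4=208
sub ebx, 1 → ebx=8-1=7
cmp ebx, 6  (cmp 7,6)
jg body: taken
mov edi, [eax] → edi=M[208]=7
and edi, 63 → edi=7&63=7
sub edi, 17 → edi=7-17=-10
sub edi, 13 → edi=(-10)-13=-23
add eax, 4 → eax=208+4=212
sub ebx, 1 → ebx=7-1=6
cmp ebx, 6  (cmp 6,6)
jg body: not taken
mov [200], edi → M[200]=-23
halt.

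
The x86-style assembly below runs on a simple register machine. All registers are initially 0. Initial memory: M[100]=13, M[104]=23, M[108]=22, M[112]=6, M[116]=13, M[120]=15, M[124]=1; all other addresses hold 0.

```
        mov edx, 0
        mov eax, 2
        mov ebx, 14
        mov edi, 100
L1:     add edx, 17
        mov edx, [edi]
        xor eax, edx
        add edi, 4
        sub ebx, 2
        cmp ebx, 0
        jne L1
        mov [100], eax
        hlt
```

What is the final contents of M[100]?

mov edx, 0 → edx=0
mov eax, 2 → eax=2
mov ebx, 14 → ebx=14
mov edi, 100 → edi=100
add edx, 17 → edx=0+17=17
mov edx, [edi] → edx=M[100]=13
xor eax, edx → eax=2^13=15
add edi, 4 → edi=100+4=104
sub ebx, 2 → ebx=14-2=12
cmp ebx, 0  (cmp 12,0)
jne L1: taken
add edx, 17 → edx=13+17=30
mov edx, [edi] → edx=M[104]=23
xor eax, edx → eax=15^23=24
add edi, 4 → edi=104+4=108
sub ebx, 2 → ebx=12-2=10
cmp ebx, 0  (cmp 10,0)
jne L1: taken
add edx, 17 → edx=23+17=40
mov edx, [edi] → edx=M[108]=22
xor eax, edx → eax=24^22=14
add edi, 4 → edi=108+4=112
sub ebx, 2 → ebx=10-2=8
cmp ebx, 0  (cmp 8,0)
jne L1: taken
add edx, 17 → edx=22+17=39
mov edx, [edi] → edx=M[112]=6
xor eax, edx → eax=14^6=8
add edi, 4 → edi=112+4=116
sub ebx, 2 → ebx=8-2=6
cmp ebx, 0  (cmp 6,0)
jne L1: taken
add edx, 17 → edx=6+17=23
mov edx, [edi] → edx=M[116]=13
xor eax, edx → eax=8^13=5
add edi, 4 → edi=116+4=120
sub ebx, 2 → ebx=6-2=4
cmp ebx, 0  (cmp 4,0)
jne L1: taken
add edx, 17 → edx=13+17=30
mov edx, [edi] → edx=M[120]=15
xor eax, edx → eax=5^15=10
add edi, 4 → edi=120+4=124
sub ebx, 2 → ebx=4-2=2
cmp ebx, 0  (cmp 2,0)
jne L1: taken
add edx, 17 → edx=15+17=32
mov edx, [edi] → edx=M[124]=1
xor eax, edx → eax=10^1=11
add edi, 4 → edi=124+4=128
sub ebx, 2 → ebx=2-2=0
cmp ebx, 0  (cmp 0,0)
jne L1: not taken
mov [100], eax → M[100]=11
halt.

11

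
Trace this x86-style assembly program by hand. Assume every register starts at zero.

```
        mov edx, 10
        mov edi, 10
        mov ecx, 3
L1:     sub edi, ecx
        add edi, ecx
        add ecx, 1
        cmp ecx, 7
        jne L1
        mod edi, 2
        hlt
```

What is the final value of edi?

0

after mov edx, 10: edx=10
after mov edi, 10: edi=10
after mov ecx, 3: ecx=3
after sub edi, ecx: edi=10-3=7
after add edi, ecx: edi=7+3=10
after add ecx, 1: ecx=3+1=4
cmp ecx, 7  (cmp 4,7)
jne L1: taken
after sub edi, ecx: edi=10-4=6
after add edi, ecx: edi=6+4=10
after add ecx, 1: ecx=4+1=5
cmp ecx, 7  (cmp 5,7)
jne L1: taken
after sub edi, ecx: edi=10-5=5
after add edi, ecx: edi=5+5=10
after add ecx, 1: ecx=5+1=6
cmp ecx, 7  (cmp 6,7)
jne L1: taken
after sub edi, ecx: edi=10-6=4
after add edi, ecx: edi=4+6=10
after add ecx, 1: ecx=6+1=7
cmp ecx, 7  (cmp 7,7)
jne L1: not taken
after mod edi, 2: edi=10%2=0
halt.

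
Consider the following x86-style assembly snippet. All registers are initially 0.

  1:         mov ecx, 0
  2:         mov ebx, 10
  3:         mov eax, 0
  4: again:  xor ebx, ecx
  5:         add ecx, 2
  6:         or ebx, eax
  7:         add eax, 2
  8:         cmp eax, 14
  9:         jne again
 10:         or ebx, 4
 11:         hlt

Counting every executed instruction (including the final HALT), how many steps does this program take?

47

after mov ecx, 0: ecx=0
after mov ebx, 10: ebx=10
after mov eax, 0: eax=0
after xor ebx, ecx: ebx=10^0=10
after add ecx, 2: ecx=0+2=2
after or ebx, eax: ebx=10|0=10
after add eax, 2: eax=0+2=2
cmp eax, 14  (cmp 2,14)
jne again: taken
after xor ebx, ecx: ebx=10^2=8
after add ecx, 2: ecx=2+2=4
after or ebx, eax: ebx=8|2=10
after add eax, 2: eax=2+2=4
cmp eax, 14  (cmp 4,14)
jne again: taken
after xor ebx, ecx: ebx=10^4=14
after add ecx, 2: ecx=4+2=6
after or ebx, eax: ebx=14|4=14
after add eax, 2: eax=4+2=6
cmp eax, 14  (cmp 6,14)
jne again: taken
after xor ebx, ecx: ebx=14^6=8
after add ecx, 2: ecx=6+2=8
after or ebx, eax: ebx=8|6=14
after add eax, 2: eax=6+2=8
cmp eax, 14  (cmp 8,14)
jne again: taken
after xor ebx, ecx: ebx=14^8=6
after add ecx, 2: ecx=8+2=10
after or ebx, eax: ebx=6|8=14
after add eax, 2: eax=8+2=10
cmp eax, 14  (cmp 10,14)
jne again: taken
after xor ebx, ecx: ebx=14^10=4
after add ecx, 2: ecx=10+2=12
after or ebx, eax: ebx=4|10=14
after add eax, 2: eax=10+2=12
cmp eax, 14  (cmp 12,14)
jne again: taken
after xor ebx, ecx: ebx=14^12=2
after add ecx, 2: ecx=12+2=14
after or ebx, eax: ebx=2|12=14
after add eax, 2: eax=12+2=14
cmp eax, 14  (cmp 14,14)
jne again: not taken
after or ebx, 4: ebx=14|4=14
halt.
Total executed instructions: 47.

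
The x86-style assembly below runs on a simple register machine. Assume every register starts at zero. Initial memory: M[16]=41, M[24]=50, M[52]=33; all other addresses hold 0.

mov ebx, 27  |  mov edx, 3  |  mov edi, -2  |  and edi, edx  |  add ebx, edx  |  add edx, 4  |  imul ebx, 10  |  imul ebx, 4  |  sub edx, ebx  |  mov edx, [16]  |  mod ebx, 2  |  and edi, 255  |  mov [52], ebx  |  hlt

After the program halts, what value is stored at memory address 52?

after mov ebx, 27: ebx=27
after mov edx, 3: edx=3
after mov edi, -2: edi=-2
after and edi, edx: edi=(-2)&3=2
after add ebx, edx: ebx=27+3=30
after add edx, 4: edx=3+4=7
after imul ebx, 10: ebx=30*10=300
after imul ebx, 4: ebx=300*4=1200
after sub edx, ebx: edx=7-1200=-1193
after mov edx, [16]: edx=M[16]=41
after mod ebx, 2: ebx=1200%2=0
after and edi, 255: edi=2&255=2
mov [52], ebx → M[52]=0
halt.

0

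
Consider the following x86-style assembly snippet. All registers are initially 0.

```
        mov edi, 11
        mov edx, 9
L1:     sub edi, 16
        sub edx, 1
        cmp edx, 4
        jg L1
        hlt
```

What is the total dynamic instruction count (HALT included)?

23

after mov edi, 11: edi=11
after mov edx, 9: edx=9
after sub edi, 16: edi=11-16=-5
after sub edx, 1: edx=9-1=8
cmp edx, 4  (cmp 8,4)
jg L1: taken
after sub edi, 16: edi=(-5)-16=-21
after sub edx, 1: edx=8-1=7
cmp edx, 4  (cmp 7,4)
jg L1: taken
after sub edi, 16: edi=(-21)-16=-37
after sub edx, 1: edx=7-1=6
cmp edx, 4  (cmp 6,4)
jg L1: taken
after sub edi, 16: edi=(-37)-16=-53
after sub edx, 1: edx=6-1=5
cmp edx, 4  (cmp 5,4)
jg L1: taken
after sub edi, 16: edi=(-53)-16=-69
after sub edx, 1: edx=5-1=4
cmp edx, 4  (cmp 4,4)
jg L1: not taken
halt.
Total executed instructions: 23.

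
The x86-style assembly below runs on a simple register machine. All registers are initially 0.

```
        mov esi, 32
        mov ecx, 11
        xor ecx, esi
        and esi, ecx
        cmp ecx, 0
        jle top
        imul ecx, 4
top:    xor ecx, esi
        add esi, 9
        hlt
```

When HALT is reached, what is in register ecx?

after mov esi, 32: esi=32
after mov ecx, 11: ecx=11
after xor ecx, esi: ecx=11^32=43
after and esi, ecx: esi=32&43=32
cmp ecx, 0  (cmp 43,0)
jle top: not taken
after imul ecx, 4: ecx=43*4=172
after xor ecx, esi: ecx=172^32=140
after add esi, 9: esi=32+9=41
halt.

140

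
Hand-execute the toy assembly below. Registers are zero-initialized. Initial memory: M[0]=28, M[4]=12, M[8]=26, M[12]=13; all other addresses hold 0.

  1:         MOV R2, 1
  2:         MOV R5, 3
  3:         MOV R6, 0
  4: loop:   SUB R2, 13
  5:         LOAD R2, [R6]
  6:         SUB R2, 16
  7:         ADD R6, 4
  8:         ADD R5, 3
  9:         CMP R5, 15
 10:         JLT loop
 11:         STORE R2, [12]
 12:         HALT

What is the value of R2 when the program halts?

MOV R2, 1 → R2=1
MOV R5, 3 → R5=3
MOV R6, 0 → R6=0
SUB R2, 13 → R2=1-13=-12
LOAD R2, [R6] → R2=M[0]=28
SUB R2, 16 → R2=28-16=12
ADD R6, 4 → R6=0+4=4
ADD R5, 3 → R5=3+3=6
CMP R5, 15  (cmp 6,15)
JLT loop: taken
SUB R2, 13 → R2=12-13=-1
LOAD R2, [R6] → R2=M[4]=12
SUB R2, 16 → R2=12-16=-4
ADD R6, 4 → R6=4+4=8
ADD R5, 3 → R5=6+3=9
CMP R5, 15  (cmp 9,15)
JLT loop: taken
SUB R2, 13 → R2=(-4)-13=-17
LOAD R2, [R6] → R2=M[8]=26
SUB R2, 16 → R2=26-16=10
ADD R6, 4 → R6=8+4=12
ADD R5, 3 → R5=9+3=12
CMP R5, 15  (cmp 12,15)
JLT loop: taken
SUB R2, 13 → R2=10-13=-3
LOAD R2, [R6] → R2=M[12]=13
SUB R2, 16 → R2=13-16=-3
ADD R6, 4 → R6=12+4=16
ADD R5, 3 → R5=12+3=15
CMP R5, 15  (cmp 15,15)
JLT loop: not taken
STORE R2, [12] → M[12]=-3
halt.

-3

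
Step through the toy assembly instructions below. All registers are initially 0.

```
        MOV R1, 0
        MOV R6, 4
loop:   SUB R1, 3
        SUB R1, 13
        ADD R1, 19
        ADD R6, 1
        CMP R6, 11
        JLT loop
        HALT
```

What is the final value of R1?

21

after MOV R1, 0: R1=0
after MOV R6, 4: R6=4
after SUB R1, 3: R1=0-3=-3
after SUB R1, 13: R1=(-3)-13=-16
after ADD R1, 19: R1=(-16)+19=3
after ADD R6, 1: R6=4+1=5
CMP R6, 11  (cmp 5,11)
JLT loop: taken
after SUB R1, 3: R1=3-3=0
after SUB R1, 13: R1=0-13=-13
after ADD R1, 19: R1=(-13)+19=6
after ADD R6, 1: R6=5+1=6
CMP R6, 11  (cmp 6,11)
JLT loop: taken
after SUB R1, 3: R1=6-3=3
after SUB R1, 13: R1=3-13=-10
after ADD R1, 19: R1=(-10)+19=9
after ADD R6, 1: R6=6+1=7
CMP R6, 11  (cmp 7,11)
JLT loop: taken
after SUB R1, 3: R1=9-3=6
after SUB R1, 13: R1=6-13=-7
after ADD R1, 19: R1=(-7)+19=12
after ADD R6, 1: R6=7+1=8
CMP R6, 11  (cmp 8,11)
JLT loop: taken
after SUB R1, 3: R1=12-3=9
after SUB R1, 13: R1=9-13=-4
after ADD R1, 19: R1=(-4)+19=15
after ADD R6, 1: R6=8+1=9
CMP R6, 11  (cmp 9,11)
JLT loop: taken
after SUB R1, 3: R1=15-3=12
after SUB R1, 13: R1=12-13=-1
after ADD R1, 19: R1=(-1)+19=18
after ADD R6, 1: R6=9+1=10
CMP R6, 11  (cmp 10,11)
JLT loop: taken
after SUB R1, 3: R1=18-3=15
after SUB R1, 13: R1=15-13=2
after ADD R1, 19: R1=2+19=21
after ADD R6, 1: R6=10+1=11
CMP R6, 11  (cmp 11,11)
JLT loop: not taken
halt.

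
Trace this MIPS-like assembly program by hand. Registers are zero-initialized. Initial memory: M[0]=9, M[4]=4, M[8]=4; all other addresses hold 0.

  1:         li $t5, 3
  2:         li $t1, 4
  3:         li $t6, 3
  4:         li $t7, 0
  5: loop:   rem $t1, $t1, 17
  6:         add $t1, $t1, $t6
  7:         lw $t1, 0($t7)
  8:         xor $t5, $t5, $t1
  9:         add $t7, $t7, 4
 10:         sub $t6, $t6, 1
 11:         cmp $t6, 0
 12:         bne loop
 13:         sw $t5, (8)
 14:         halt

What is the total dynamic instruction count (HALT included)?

$t5=3
$t1=4
$t6=3
$t7=0
$t1=4%17=4
$t1=4+3=7
$t1=M[0]=9
$t5=3^9=10
$t7=0+4=4
$t6=3-1=2
cmp $t6, 0  (cmp 2,0)
bne loop: taken
$t1=9%17=9
$t1=9+2=11
$t1=M[4]=4
$t5=10^4=14
$t7=4+4=8
$t6=2-1=1
cmp $t6, 0  (cmp 1,0)
bne loop: taken
$t1=4%17=4
$t1=4+1=5
$t1=M[8]=4
$t5=14^4=10
$t7=8+4=12
$t6=1-1=0
cmp $t6, 0  (cmp 0,0)
bne loop: not taken
sw $t5, (8) → M[8]=10
halt.
Total executed instructions: 30.

30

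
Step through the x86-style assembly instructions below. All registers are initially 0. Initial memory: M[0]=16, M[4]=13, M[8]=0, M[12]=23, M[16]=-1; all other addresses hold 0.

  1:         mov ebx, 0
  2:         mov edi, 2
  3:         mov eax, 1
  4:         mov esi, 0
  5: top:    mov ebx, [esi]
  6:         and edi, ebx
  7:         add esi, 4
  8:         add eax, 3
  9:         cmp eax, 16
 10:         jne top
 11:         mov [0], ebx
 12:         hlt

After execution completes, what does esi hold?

ebx=0
edi=2
eax=1
esi=0
ebx=M[0]=16
edi=2&16=0
esi=0+4=4
eax=1+3=4
cmp eax, 16  (cmp 4,16)
jne top: taken
ebx=M[4]=13
edi=0&13=0
esi=4+4=8
eax=4+3=7
cmp eax, 16  (cmp 7,16)
jne top: taken
ebx=M[8]=0
edi=0&0=0
esi=8+4=12
eax=7+3=10
cmp eax, 16  (cmp 10,16)
jne top: taken
ebx=M[12]=23
edi=0&23=0
esi=12+4=16
eax=10+3=13
cmp eax, 16  (cmp 13,16)
jne top: taken
ebx=M[16]=-1
edi=0&(-1)=0
esi=16+4=20
eax=13+3=16
cmp eax, 16  (cmp 16,16)
jne top: not taken
mov [0], ebx → M[0]=-1
halt.

20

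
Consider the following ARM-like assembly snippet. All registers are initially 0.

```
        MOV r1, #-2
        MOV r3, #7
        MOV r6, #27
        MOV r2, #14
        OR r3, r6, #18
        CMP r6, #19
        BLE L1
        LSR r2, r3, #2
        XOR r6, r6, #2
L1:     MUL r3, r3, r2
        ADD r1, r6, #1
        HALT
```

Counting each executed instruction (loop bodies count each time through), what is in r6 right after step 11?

25

MOV r1, #-2 → r1=-2
MOV r3, #7 → r3=7
MOV r6, #27 → r6=27
MOV r2, #14 → r2=14
OR r3, r6, #18 → r3=27|18=27
CMP r6, #19  (cmp 27,19)
BLE L1: not taken
LSR r2, r3, #2 → r2=27>>2=6
XOR r6, r6, #2 → r6=27^2=25
MUL r3, r3, r2 → r3=27*6=162
ADD r1, r6, #1 → r1=25+1=26
After step 11: r6 = 25.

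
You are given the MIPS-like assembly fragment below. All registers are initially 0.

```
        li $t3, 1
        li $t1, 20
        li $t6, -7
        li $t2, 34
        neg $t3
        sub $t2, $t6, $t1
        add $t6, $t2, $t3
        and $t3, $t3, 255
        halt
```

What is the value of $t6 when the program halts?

after li $t3, 1: $t3=1
after li $t1, 20: $t1=20
after li $t6, -7: $t6=-7
after li $t2, 34: $t2=34
after neg $t3: $t3=-(1)=-1
after sub $t2, $t6, $t1: $t2=(-7)-20=-27
after add $t6, $t2, $t3: $t6=(-27)+(-1)=-28
after and $t3, $t3, 255: $t3=(-1)&255=255
halt.

-28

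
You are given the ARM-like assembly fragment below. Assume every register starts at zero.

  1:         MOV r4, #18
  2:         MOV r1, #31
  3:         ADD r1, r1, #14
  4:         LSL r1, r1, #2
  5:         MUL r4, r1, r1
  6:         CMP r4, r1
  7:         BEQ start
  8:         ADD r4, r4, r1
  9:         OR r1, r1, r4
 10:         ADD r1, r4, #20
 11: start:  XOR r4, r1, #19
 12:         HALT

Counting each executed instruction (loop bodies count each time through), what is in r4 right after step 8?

MOV r4, #18 → r4=18
MOV r1, #31 → r1=31
ADD r1, r1, #14 → r1=31+14=45
LSL r1, r1, #2 → r1=45<<2=180
MUL r4, r1, r1 → r4=180*180=32400
CMP r4, r1  (cmp 32400,180)
BEQ start: not taken
ADD r4, r4, r1 → r4=32400+180=32580
After step 8: r4 = 32580.

32580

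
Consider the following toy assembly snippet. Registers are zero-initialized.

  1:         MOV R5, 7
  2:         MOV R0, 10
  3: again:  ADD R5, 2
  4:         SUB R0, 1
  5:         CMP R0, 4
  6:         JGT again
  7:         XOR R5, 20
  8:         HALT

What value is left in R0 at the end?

after MOV R5, 7: R5=7
after MOV R0, 10: R0=10
after ADD R5, 2: R5=7+2=9
after SUB R0, 1: R0=10-1=9
CMP R0, 4  (cmp 9,4)
JGT again: taken
after ADD R5, 2: R5=9+2=11
after SUB R0, 1: R0=9-1=8
CMP R0, 4  (cmp 8,4)
JGT again: taken
after ADD R5, 2: R5=11+2=13
after SUB R0, 1: R0=8-1=7
CMP R0, 4  (cmp 7,4)
JGT again: taken
after ADD R5, 2: R5=13+2=15
after SUB R0, 1: R0=7-1=6
CMP R0, 4  (cmp 6,4)
JGT again: taken
after ADD R5, 2: R5=15+2=17
after SUB R0, 1: R0=6-1=5
CMP R0, 4  (cmp 5,4)
JGT again: taken
after ADD R5, 2: R5=17+2=19
after SUB R0, 1: R0=5-1=4
CMP R0, 4  (cmp 4,4)
JGT again: not taken
after XOR R5, 20: R5=19^20=7
halt.

4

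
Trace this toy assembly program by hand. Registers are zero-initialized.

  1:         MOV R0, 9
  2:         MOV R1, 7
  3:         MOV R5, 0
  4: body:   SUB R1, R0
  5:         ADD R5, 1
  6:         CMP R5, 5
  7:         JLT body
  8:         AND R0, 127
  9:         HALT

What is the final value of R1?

-38

MOV R0, 9 → R0=9
MOV R1, 7 → R1=7
MOV R5, 0 → R5=0
SUB R1, R0 → R1=7-9=-2
ADD R5, 1 → R5=0+1=1
CMP R5, 5  (cmp 1,5)
JLT body: taken
SUB R1, R0 → R1=(-2)-9=-11
ADD R5, 1 → R5=1+1=2
CMP R5, 5  (cmp 2,5)
JLT body: taken
SUB R1, R0 → R1=(-11)-9=-20
ADD R5, 1 → R5=2+1=3
CMP R5, 5  (cmp 3,5)
JLT body: taken
SUB R1, R0 → R1=(-20)-9=-29
ADD R5, 1 → R5=3+1=4
CMP R5, 5  (cmp 4,5)
JLT body: taken
SUB R1, R0 → R1=(-29)-9=-38
ADD R5, 1 → R5=4+1=5
CMP R5, 5  (cmp 5,5)
JLT body: not taken
AND R0, 127 → R0=9&127=9
halt.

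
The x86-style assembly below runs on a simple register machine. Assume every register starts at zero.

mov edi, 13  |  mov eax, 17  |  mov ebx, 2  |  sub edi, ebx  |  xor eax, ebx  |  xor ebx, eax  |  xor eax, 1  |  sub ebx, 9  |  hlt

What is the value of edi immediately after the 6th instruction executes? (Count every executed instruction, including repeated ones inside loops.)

edi=13
eax=17
ebx=2
edi=13-2=11
eax=17^2=19
ebx=2^19=17
After step 6: edi = 11.

11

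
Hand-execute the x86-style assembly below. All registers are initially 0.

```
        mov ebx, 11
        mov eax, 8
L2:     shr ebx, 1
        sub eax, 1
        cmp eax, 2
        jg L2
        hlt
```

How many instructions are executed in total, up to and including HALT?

27

mov ebx, 11 → ebx=11
mov eax, 8 → eax=8
shr ebx, 1 → ebx=11>>1=5
sub eax, 1 → eax=8-1=7
cmp eax, 2  (cmp 7,2)
jg L2: taken
shr ebx, 1 → ebx=5>>1=2
sub eax, 1 → eax=7-1=6
cmp eax, 2  (cmp 6,2)
jg L2: taken
shr ebx, 1 → ebx=2>>1=1
sub eax, 1 → eax=6-1=5
cmp eax, 2  (cmp 5,2)
jg L2: taken
shr ebx, 1 → ebx=1>>1=0
sub eax, 1 → eax=5-1=4
cmp eax, 2  (cmp 4,2)
jg L2: taken
shr ebx, 1 → ebx=0>>1=0
sub eax, 1 → eax=4-1=3
cmp eax, 2  (cmp 3,2)
jg L2: taken
shr ebx, 1 → ebx=0>>1=0
sub eax, 1 → eax=3-1=2
cmp eax, 2  (cmp 2,2)
jg L2: not taken
halt.
Total executed instructions: 27.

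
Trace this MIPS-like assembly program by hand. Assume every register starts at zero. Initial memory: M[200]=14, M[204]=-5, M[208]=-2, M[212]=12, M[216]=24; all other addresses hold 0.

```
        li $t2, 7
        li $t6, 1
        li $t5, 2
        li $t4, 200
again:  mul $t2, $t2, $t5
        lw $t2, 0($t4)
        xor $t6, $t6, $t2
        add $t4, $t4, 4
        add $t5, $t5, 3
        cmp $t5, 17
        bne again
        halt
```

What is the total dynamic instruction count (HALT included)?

li $t2, 7 → $t2=7
li $t6, 1 → $t6=1
li $t5, 2 → $t5=2
li $t4, 200 → $t4=200
mul $t2, $t2, $t5 → $t2=7*2=14
lw $t2, 0($t4) → $t2=M[200]=14
xor $t6, $t6, $t2 → $t6=1^14=15
add $t4, $t4, 4 → $t4=200+4=204
add $t5, $t5, 3 → $t5=2+3=5
cmp $t5, 17  (cmp 5,17)
bne again: taken
mul $t2, $t2, $t5 → $t2=14*5=70
lw $t2, 0($t4) → $t2=M[204]=-5
xor $t6, $t6, $t2 → $t6=15^(-5)=-12
add $t4, $t4, 4 → $t4=204+4=208
add $t5, $t5, 3 → $t5=5+3=8
cmp $t5, 17  (cmp 8,17)
bne again: taken
mul $t2, $t2, $t5 → $t2=(-5)*8=-40
lw $t2, 0($t4) → $t2=M[208]=-2
xor $t6, $t6, $t2 → $t6=(-12)^(-2)=10
add $t4, $t4, 4 → $t4=208+4=212
add $t5, $t5, 3 → $t5=8+3=11
cmp $t5, 17  (cmp 11,17)
bne again: taken
mul $t2, $t2, $t5 → $t2=(-2)*11=-22
lw $t2, 0($t4) → $t2=M[212]=12
xor $t6, $t6, $t2 → $t6=10^12=6
add $t4, $t4, 4 → $t4=212+4=216
add $t5, $t5, 3 → $t5=11+3=14
cmp $t5, 17  (cmp 14,17)
bne again: taken
mul $t2, $t2, $t5 → $t2=12*14=168
lw $t2, 0($t4) → $t2=M[216]=24
xor $t6, $t6, $t2 → $t6=6^24=30
add $t4, $t4, 4 → $t4=216+4=220
add $t5, $t5, 3 → $t5=14+3=17
cmp $t5, 17  (cmp 17,17)
bne again: not taken
halt.
Total executed instructions: 40.

40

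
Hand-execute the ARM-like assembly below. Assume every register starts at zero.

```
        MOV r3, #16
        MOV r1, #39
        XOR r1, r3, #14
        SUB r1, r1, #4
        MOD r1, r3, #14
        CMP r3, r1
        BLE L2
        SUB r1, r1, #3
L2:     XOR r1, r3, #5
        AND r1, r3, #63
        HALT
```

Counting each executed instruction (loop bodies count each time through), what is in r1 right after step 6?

2

after MOV r3, #16: r3=16
after MOV r1, #39: r1=39
after XOR r1, r3, #14: r1=16^14=30
after SUB r1, r1, #4: r1=30-4=26
after MOD r1, r3, #14: r1=16%14=2
CMP r3, r1  (cmp 16,2)
After step 6: r1 = 2.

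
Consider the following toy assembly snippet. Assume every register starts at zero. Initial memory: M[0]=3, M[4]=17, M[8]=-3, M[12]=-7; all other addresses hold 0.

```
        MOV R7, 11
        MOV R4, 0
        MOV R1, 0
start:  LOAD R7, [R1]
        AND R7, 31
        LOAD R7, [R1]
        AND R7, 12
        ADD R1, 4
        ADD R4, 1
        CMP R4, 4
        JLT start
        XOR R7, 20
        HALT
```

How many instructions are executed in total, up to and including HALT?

R7=11
R4=0
R1=0
R7=M[0]=3
R7=3&31=3
R7=M[0]=3
R7=3&12=0
R1=0+4=4
R4=0+1=1
CMP R4, 4  (cmp 1,4)
JLT start: taken
R7=M[4]=17
R7=17&31=17
R7=M[4]=17
R7=17&12=0
R1=4+4=8
R4=1+1=2
CMP R4, 4  (cmp 2,4)
JLT start: taken
R7=M[8]=-3
R7=(-3)&31=29
R7=M[8]=-3
R7=(-3)&12=12
R1=8+4=12
R4=2+1=3
CMP R4, 4  (cmp 3,4)
JLT start: taken
R7=M[12]=-7
R7=(-7)&31=25
R7=M[12]=-7
R7=(-7)&12=8
R1=12+4=16
R4=3+1=4
CMP R4, 4  (cmp 4,4)
JLT start: not taken
R7=8^20=28
halt.
Total executed instructions: 37.

37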